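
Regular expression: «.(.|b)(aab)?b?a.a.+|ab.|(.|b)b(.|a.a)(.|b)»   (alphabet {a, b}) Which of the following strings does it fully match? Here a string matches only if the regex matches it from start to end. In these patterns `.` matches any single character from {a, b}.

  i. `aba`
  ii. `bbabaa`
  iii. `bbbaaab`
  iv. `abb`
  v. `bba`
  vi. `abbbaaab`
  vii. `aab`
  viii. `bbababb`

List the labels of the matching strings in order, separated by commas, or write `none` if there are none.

i. `aba` → match
ii. `bbabaa` → match
iii. `bbbaaab` → match
iv. `abb` → match
v. `bba` → no match
vi. `abbbaaab` → no match
vii. `aab` → no match
viii. `bbababb` → match

i, ii, iii, iv, viii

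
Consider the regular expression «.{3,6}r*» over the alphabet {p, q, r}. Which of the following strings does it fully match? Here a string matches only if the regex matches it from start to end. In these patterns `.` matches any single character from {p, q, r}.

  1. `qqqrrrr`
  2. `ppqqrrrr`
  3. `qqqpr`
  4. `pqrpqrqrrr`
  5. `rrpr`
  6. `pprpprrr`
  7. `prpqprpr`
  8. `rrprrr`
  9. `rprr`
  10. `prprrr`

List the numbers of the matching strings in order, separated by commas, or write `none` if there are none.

1, 2, 3, 5, 6, 8, 9, 10

1 → match
2 → match
3 → match
4 → no match
5 → match
6 → match
7 → no match
8 → match
9 → match
10 → match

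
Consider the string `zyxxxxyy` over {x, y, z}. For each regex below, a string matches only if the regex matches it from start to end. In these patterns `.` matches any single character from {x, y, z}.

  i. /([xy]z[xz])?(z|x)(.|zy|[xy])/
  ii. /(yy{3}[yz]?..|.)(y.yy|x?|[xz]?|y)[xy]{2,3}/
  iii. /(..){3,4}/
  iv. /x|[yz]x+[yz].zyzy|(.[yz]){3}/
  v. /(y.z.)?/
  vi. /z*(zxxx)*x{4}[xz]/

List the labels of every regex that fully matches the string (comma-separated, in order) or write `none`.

i → no match
ii → no match
iii → match
iv → no match
v → no match
vi → no match

iii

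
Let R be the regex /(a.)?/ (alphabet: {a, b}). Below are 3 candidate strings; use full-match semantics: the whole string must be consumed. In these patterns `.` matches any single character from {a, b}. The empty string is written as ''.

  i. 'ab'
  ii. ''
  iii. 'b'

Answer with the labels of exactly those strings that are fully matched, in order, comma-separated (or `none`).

i, ii

i → match
ii → match
iii → no match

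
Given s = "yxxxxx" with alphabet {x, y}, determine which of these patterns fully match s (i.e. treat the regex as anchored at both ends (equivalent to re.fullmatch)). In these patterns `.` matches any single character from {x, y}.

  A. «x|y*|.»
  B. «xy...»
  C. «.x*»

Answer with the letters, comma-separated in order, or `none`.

C

A → no match
B → no match — must start with "xy"
C → match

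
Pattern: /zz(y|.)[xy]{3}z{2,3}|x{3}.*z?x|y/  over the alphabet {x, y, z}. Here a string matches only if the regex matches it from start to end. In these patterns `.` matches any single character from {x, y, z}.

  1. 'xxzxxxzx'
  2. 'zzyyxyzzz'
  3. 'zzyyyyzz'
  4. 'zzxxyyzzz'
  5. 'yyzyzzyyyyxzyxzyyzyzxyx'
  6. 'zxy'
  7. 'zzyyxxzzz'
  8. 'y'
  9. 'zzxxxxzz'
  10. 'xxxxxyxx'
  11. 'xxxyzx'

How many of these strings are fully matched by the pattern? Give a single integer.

8

1 → no match
2 → match
3 → match
4 → match
5 → no match
6 → no match
7 → match
8 → match
9 → match
10 → match
11 → match
Total matched: 8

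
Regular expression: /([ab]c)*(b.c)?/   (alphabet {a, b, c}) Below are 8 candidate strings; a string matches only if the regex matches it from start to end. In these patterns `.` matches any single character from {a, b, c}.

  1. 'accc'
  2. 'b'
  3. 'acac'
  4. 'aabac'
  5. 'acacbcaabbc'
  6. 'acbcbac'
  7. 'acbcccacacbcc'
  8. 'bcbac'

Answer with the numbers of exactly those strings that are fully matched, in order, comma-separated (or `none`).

1 → no match
2 → no match
3 → match
4 → no match
5 → no match
6 → match
7 → no match
8 → match

3, 6, 8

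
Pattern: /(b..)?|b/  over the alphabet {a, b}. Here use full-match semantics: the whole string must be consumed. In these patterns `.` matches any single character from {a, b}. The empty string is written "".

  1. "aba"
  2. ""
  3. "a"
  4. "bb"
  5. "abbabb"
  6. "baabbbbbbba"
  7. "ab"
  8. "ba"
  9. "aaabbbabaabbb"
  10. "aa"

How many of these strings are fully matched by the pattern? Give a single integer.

1

1 → no match
2 → match
3 → no match
4 → no match
5 → no match
6 → no match
7 → no match
8 → no match
9 → no match
10 → no match
Total matched: 1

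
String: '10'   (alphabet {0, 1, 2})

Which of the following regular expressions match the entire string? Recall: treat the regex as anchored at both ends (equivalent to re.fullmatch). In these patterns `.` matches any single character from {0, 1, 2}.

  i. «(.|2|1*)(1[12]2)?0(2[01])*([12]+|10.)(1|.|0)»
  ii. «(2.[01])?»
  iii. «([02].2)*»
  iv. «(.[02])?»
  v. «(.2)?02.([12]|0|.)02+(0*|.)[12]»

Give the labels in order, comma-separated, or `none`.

iv

i → no match
ii → no match
iii → no match
iv → match
v → no match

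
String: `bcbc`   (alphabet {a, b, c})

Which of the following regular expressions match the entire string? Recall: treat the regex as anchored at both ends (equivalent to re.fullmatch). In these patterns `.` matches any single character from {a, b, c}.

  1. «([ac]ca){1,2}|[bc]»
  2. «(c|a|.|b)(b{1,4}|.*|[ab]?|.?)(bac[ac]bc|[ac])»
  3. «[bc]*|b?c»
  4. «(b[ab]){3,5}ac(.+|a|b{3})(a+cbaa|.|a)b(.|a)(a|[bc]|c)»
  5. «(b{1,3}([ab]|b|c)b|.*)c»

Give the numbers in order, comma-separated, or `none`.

2, 3, 5

1 → no match
2 → match
3 → match
4 → no match
5 → match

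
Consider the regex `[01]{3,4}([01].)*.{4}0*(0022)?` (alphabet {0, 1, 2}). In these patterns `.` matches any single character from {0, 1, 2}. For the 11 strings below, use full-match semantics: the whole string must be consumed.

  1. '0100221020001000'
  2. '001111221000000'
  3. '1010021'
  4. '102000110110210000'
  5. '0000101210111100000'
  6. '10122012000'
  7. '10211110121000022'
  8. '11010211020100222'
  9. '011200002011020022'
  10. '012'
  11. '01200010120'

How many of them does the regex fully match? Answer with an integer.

3

1 → no match
2 → match
3 → match
4 → no match
5 → match
6 → no match
7 → no match
8 → no match
9 → no match
10 → no match
11 → no match
Total matched: 3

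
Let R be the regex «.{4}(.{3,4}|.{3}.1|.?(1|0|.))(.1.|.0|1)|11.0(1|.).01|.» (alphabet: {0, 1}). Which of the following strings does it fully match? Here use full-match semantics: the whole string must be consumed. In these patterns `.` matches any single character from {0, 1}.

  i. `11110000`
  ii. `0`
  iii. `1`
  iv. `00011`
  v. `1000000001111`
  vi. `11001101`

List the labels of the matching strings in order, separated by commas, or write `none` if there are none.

i, ii, iii, vi

i → match
ii → match
iii → match
iv → no match
v → no match
vi → match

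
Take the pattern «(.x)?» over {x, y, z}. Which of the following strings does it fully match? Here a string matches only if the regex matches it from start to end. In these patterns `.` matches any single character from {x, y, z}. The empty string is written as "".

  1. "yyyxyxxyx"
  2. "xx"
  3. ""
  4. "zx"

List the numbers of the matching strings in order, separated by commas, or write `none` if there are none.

1 → no match
2 → match
3 → match
4 → match

2, 3, 4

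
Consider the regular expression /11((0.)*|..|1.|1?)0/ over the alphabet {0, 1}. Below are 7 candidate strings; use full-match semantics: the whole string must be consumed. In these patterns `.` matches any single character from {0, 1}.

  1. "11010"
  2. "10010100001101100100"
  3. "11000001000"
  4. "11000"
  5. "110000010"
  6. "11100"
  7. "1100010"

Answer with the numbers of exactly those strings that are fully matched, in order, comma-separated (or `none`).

1 → match
2 → no match — must start with "11"
3 → match
4 → match
5 → match
6 → match
7 → match

1, 3, 4, 5, 6, 7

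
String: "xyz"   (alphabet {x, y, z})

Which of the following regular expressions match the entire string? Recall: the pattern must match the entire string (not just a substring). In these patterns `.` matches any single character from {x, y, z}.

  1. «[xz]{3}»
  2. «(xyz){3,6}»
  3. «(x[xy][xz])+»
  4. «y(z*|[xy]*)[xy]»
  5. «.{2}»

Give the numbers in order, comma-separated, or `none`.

1 → no match
2 → no match
3 → match
4 → no match — must start with "y"
5 → no match

3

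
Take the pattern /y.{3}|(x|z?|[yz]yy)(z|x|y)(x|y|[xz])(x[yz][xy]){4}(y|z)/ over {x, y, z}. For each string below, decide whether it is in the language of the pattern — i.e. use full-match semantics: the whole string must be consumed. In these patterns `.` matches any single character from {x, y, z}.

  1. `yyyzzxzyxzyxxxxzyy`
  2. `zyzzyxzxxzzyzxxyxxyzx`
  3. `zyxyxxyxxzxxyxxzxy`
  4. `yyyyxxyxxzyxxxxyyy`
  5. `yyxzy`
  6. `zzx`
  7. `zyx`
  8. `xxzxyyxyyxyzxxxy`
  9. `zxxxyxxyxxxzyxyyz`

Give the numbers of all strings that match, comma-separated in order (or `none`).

none

1 → no match
2 → no match
3 → no match
4 → no match
5. `yyxzy` → no match
6. `zzx` → no match
7. `zyx` → no match
8 → no match
9 → no match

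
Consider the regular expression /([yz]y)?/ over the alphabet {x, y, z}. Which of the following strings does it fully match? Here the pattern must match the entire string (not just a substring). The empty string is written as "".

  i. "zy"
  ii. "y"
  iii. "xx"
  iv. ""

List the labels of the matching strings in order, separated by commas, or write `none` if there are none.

i. "zy" → match
ii. "y" → no match
iii. "xx" → no match
iv. "" → match

i, iv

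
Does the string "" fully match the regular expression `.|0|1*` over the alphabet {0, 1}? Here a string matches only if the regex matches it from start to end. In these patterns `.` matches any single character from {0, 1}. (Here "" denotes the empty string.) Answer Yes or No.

Yes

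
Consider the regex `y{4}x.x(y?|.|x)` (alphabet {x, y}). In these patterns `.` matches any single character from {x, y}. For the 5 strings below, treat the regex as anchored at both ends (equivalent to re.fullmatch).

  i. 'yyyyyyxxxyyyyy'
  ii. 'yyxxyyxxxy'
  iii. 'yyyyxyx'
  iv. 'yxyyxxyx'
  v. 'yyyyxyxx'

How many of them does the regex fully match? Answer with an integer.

2

i → no match
ii → no match
iii → match
iv → no match
v → match
Total matched: 2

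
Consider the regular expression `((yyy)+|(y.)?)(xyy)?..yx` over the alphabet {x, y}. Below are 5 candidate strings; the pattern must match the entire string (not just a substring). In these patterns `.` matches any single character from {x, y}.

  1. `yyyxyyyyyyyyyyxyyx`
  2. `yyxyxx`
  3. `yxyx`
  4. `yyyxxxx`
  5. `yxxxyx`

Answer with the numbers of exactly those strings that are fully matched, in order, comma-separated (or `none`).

3, 5

1 → no match
2 → no match — must end with `yx`
3 → match
4 → no match — must end with `yx`
5 → match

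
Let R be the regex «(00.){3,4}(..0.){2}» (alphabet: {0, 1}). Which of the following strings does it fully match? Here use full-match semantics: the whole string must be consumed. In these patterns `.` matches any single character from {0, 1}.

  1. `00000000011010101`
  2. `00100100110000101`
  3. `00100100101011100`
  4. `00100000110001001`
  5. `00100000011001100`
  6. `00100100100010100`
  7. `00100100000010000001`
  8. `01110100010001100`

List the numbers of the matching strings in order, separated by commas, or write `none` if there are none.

1 → match
2 → match
3 → match
4 → match
5 → match
6 → match
7 → match
8 → no match — must start with `00`

1, 2, 3, 4, 5, 6, 7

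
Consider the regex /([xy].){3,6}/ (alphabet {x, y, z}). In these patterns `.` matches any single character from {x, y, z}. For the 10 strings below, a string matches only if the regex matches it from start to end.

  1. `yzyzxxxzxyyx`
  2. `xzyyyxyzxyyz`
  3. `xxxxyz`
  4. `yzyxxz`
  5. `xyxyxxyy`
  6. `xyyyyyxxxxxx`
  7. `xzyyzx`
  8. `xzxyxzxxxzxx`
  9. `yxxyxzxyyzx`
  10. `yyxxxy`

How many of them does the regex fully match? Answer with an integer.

1 → match
2 → match
3 → match
4 → match
5 → match
6 → match
7 → no match
8 → match
9 → no match
10 → match
Total matched: 8

8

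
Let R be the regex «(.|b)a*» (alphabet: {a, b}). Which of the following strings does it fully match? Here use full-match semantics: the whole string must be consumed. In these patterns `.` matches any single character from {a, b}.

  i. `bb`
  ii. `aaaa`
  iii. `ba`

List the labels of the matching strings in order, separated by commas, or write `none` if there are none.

i → no match
ii → match
iii → match

ii, iii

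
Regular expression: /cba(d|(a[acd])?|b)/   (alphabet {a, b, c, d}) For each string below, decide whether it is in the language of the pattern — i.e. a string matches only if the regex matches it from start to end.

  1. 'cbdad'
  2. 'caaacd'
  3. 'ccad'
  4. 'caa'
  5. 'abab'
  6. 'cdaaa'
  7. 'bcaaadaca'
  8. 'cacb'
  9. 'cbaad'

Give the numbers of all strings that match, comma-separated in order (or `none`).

9

1 → no match — must start with 'cba'
2 → no match — must start with 'cba'
3 → no match — must start with 'cba'
4 → no match — must start with 'cba'
5 → no match — must start with 'cba'
6 → no match — must start with 'cba'
7 → no match — must start with 'cba'
8 → no match — must start with 'cba'
9 → match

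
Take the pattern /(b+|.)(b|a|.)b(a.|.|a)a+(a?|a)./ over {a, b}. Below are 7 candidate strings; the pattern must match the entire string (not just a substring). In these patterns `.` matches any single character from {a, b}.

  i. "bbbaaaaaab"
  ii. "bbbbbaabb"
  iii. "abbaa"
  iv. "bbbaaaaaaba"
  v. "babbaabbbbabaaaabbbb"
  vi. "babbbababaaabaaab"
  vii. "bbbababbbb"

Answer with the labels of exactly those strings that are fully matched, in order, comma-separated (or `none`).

i

i → match
ii → no match
iii → no match
iv → no match
v → no match
vi → no match
vii → no match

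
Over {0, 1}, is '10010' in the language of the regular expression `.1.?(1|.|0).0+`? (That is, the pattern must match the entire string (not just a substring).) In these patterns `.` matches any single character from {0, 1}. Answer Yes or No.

No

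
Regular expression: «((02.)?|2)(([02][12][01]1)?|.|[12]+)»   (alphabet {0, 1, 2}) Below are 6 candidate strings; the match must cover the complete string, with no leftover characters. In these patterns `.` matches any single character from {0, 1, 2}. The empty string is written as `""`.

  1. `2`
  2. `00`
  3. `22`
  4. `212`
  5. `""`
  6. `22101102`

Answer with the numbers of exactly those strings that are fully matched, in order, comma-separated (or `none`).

1. `2` → match
2. `00` → no match
3. `22` → match
4. `212` → match
5. `""` → match
6. `22101102` → no match

1, 3, 4, 5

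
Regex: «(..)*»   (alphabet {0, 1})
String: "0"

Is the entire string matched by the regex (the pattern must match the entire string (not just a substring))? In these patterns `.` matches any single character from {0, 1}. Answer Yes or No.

No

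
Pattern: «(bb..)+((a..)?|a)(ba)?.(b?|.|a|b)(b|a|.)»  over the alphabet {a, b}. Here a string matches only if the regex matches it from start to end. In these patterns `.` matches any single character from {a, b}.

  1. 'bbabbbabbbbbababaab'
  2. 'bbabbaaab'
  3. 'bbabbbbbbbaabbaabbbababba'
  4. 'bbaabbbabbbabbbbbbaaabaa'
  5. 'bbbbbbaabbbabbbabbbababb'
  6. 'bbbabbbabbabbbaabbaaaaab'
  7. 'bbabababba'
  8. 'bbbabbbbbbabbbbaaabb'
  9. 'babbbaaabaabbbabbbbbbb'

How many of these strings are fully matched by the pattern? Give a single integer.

1 → match
2 → match
3 → match
4 → match
5 → match
6 → match
7 → match
8 → match
9 → no match — must start with 'bb'
Total matched: 8

8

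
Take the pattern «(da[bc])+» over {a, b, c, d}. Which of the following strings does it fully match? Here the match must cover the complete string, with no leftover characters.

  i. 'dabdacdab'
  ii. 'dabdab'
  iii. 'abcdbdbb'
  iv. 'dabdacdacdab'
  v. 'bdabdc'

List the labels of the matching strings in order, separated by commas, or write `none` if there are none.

i, ii, iv

i. 'dabdacdab' → match
ii. 'dabdab' → match
iii. 'abcdbdbb' → no match — must start with 'da'
iv. 'dabdacdacdab' → match
v. 'bdabdc' → no match — must start with 'da'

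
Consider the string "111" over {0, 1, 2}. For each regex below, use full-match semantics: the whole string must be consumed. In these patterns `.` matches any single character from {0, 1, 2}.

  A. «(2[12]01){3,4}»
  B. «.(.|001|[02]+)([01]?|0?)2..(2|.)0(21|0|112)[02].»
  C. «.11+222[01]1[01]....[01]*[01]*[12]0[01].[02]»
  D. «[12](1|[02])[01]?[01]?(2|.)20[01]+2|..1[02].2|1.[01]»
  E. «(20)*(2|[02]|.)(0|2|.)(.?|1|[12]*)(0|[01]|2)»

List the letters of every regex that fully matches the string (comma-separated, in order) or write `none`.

D, E

A → no match — must start with "2"
B → no match
C → no match
D → match
E → match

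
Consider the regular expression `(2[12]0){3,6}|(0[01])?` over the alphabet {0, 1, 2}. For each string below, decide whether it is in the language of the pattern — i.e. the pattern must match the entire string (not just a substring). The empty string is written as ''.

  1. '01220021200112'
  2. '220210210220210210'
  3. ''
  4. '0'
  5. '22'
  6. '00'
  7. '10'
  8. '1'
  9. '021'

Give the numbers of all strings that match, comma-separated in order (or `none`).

2, 3, 6

1 → no match
2 → match
3 → match
4 → no match
5 → no match
6 → match
7 → no match
8 → no match
9 → no match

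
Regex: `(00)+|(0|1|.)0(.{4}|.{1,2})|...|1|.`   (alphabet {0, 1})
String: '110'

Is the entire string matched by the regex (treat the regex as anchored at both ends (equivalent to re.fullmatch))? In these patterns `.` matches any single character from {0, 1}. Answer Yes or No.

Yes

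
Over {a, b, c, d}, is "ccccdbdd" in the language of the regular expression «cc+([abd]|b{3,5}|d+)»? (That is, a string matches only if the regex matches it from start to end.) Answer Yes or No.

No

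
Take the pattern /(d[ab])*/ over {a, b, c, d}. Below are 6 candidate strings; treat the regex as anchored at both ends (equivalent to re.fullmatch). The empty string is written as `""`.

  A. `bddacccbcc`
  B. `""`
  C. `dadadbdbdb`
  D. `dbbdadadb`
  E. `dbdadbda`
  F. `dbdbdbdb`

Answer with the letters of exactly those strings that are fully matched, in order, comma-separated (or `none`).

A. `bddacccbcc` → no match
B. `""` → match
C. `dadadbdbdb` → match
D. `dbbdadadb` → no match
E. `dbdadbda` → match
F. `dbdbdbdb` → match

B, C, E, F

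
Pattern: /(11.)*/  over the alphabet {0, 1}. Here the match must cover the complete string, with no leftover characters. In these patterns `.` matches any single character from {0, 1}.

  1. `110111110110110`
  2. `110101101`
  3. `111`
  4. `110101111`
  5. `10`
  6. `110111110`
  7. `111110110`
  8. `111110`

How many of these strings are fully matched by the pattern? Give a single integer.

5

1 → match
2 → no match
3 → match
4 → no match
5 → no match
6 → match
7 → match
8 → match
Total matched: 5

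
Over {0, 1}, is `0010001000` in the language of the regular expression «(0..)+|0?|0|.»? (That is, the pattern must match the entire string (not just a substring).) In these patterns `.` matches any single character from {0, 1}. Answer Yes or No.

No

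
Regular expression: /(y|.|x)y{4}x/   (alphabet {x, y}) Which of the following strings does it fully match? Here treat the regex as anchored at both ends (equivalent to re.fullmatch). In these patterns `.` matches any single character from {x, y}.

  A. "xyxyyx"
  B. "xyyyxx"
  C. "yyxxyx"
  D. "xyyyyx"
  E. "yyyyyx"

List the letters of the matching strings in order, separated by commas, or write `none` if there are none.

D, E

A → no match
B → no match — must end with "yx"
C → no match
D → match
E → match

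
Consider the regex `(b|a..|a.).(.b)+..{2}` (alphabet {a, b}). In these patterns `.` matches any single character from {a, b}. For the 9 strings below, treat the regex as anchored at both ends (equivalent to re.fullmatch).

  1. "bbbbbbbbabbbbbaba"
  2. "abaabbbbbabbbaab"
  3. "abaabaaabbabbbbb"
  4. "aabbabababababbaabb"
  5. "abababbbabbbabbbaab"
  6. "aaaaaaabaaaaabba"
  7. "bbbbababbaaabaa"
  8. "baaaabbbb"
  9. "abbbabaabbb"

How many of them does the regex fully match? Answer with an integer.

1 → match
2 → match
3 → no match
4 → no match
5 → match
6 → no match
7 → no match
8 → no match
9 → no match
Total matched: 3

3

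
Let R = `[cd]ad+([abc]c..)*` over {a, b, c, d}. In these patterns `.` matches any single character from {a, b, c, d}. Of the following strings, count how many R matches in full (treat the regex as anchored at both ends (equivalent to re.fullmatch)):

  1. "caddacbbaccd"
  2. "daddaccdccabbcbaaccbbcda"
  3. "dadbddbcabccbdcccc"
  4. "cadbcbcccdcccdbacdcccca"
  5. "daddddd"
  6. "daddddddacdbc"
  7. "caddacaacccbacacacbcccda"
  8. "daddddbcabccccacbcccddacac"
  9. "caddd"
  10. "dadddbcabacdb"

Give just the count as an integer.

1 → match
2 → match
3 → no match
4 → match
5 → match
6 → no match
7 → match
8 → match
9 → match
10 → match
Total matched: 8

8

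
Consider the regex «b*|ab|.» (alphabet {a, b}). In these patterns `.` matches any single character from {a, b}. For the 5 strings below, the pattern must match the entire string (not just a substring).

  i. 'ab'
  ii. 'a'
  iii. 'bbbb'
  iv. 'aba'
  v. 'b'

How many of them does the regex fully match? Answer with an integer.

i → match
ii → match
iii → match
iv → no match
v → match
Total matched: 4

4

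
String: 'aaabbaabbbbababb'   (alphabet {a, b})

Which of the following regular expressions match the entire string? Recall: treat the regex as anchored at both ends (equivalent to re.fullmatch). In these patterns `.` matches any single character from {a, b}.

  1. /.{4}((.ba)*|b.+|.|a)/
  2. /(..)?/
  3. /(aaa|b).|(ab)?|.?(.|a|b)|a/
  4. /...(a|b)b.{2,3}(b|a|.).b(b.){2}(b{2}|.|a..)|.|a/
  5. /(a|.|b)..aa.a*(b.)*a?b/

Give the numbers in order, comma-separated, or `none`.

1, 4

1 → match
2 → no match
3 → no match
4 → match
5 → no match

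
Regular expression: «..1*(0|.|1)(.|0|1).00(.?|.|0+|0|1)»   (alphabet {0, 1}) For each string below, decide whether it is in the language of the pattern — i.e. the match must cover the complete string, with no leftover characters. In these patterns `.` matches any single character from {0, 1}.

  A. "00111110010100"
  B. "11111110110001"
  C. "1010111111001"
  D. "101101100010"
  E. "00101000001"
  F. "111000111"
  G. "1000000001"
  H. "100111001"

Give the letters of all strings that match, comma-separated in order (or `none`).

none

A → no match
B → no match
C → no match
D → no match
E → no match
F → no match
G → no match
H → no match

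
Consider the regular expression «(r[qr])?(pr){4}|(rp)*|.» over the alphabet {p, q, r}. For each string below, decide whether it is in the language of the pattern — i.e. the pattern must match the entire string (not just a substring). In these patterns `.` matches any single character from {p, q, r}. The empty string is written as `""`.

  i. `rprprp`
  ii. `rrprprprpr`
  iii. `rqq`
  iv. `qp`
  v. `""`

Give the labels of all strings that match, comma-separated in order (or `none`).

i → match
ii → match
iii → no match
iv → no match
v → match

i, ii, v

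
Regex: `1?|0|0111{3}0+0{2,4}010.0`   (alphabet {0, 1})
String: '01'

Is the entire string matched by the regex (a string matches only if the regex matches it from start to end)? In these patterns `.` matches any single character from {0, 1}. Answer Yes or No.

No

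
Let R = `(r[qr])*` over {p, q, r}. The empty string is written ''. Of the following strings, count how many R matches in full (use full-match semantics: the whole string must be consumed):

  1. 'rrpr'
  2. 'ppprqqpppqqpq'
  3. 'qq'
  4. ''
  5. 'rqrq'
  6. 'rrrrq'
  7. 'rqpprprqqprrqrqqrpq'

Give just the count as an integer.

1 → no match
2 → no match
3 → no match
4 → match
5 → match
6 → no match
7 → no match
Total matched: 2

2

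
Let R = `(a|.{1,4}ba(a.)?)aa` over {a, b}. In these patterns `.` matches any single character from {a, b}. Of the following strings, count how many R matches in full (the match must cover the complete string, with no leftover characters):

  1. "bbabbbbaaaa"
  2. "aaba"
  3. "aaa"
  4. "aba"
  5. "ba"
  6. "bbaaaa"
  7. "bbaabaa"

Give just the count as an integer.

1 → no match
2 → no match — must end with "aa"
3 → match
4 → no match — must end with "aa"
5 → no match — must end with "aa"
6 → no match
7 → match
Total matched: 2

2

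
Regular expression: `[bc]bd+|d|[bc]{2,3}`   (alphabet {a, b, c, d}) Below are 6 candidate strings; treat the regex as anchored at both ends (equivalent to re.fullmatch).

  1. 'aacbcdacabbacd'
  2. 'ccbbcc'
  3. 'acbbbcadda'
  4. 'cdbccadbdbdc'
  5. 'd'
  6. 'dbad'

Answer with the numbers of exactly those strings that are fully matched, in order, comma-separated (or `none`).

1 → no match
2. 'ccbbcc' → no match
3. 'acbbbcadda' → no match
4. 'cdbccadbdbdc' → no match
5. 'd' → match
6. 'dbad' → no match

5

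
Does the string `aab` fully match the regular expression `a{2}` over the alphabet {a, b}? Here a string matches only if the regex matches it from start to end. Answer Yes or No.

Every match must end with `a`, but `aab` does not.

No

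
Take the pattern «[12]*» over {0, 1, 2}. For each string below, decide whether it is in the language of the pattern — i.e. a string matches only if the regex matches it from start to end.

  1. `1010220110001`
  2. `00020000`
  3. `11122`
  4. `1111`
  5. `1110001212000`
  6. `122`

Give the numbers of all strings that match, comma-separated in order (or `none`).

3, 4, 6

1 → no match
2. `00020000` → no match
3. `11122` → match
4. `1111` → match
5 → no match
6. `122` → match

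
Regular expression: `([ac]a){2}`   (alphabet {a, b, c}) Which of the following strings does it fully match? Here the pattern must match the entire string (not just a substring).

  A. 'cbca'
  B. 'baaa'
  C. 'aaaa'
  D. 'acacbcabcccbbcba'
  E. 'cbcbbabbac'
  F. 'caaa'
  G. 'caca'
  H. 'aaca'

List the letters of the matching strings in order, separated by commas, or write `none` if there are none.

C, F, G, H

A → no match
B → no match
C → match
D → no match
E → no match — must end with 'a'
F → match
G → match
H → match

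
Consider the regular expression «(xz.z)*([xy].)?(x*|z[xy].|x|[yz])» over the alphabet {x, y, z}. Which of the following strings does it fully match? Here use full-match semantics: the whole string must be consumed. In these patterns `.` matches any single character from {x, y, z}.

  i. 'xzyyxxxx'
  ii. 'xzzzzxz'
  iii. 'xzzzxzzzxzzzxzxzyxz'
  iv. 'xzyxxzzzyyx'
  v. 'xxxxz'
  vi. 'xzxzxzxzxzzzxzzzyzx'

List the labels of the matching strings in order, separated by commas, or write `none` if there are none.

i → no match
ii → match
iii → match
iv → no match
v → no match
vi → match

ii, iii, vi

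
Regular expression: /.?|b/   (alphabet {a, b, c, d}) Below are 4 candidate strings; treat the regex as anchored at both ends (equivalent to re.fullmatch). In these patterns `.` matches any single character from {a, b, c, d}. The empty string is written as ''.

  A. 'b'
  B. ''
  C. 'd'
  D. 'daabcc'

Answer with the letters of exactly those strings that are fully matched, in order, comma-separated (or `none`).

A, B, C

A. 'b' → match
B. '' → match
C. 'd' → match
D. 'daabcc' → no match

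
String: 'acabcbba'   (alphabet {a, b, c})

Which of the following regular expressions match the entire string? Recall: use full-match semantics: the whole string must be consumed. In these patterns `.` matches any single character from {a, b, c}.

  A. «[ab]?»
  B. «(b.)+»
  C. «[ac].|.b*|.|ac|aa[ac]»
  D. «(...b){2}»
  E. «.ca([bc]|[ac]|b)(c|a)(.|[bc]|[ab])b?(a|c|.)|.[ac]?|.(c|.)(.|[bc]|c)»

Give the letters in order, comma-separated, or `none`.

A → no match
B → no match — must start with 'b'
C → no match
D → no match — must end with 'b'
E → match

E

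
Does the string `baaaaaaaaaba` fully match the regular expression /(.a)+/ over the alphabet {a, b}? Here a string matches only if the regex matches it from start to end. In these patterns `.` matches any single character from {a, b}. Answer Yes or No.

Yes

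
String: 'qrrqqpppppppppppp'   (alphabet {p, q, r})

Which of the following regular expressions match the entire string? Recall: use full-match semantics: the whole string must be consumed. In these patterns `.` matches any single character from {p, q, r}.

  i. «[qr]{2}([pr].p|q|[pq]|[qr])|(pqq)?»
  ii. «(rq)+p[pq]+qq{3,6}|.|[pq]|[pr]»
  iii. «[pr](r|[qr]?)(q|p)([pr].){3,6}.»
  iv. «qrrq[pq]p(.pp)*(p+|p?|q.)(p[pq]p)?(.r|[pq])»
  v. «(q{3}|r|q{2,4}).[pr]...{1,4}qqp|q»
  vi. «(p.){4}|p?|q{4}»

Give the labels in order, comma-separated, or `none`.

iv

i → no match
ii → no match
iii → no match
iv → match
v → no match
vi → no match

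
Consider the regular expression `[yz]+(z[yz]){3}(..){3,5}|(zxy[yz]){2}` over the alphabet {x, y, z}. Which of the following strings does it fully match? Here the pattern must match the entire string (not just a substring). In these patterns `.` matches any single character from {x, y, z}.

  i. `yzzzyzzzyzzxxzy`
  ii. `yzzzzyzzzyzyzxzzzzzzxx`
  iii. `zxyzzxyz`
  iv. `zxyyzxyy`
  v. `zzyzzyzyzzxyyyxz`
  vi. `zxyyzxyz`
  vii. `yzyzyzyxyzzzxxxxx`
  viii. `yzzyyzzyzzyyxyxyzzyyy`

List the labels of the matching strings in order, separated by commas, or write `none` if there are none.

i, ii, iii, iv, v, vi, vii

i → match
ii → match
iii. `zxyzzxyz` → match
iv. `zxyyzxyy` → match
v → match
vi. `zxyyzxyz` → match
vii → match
viii → no match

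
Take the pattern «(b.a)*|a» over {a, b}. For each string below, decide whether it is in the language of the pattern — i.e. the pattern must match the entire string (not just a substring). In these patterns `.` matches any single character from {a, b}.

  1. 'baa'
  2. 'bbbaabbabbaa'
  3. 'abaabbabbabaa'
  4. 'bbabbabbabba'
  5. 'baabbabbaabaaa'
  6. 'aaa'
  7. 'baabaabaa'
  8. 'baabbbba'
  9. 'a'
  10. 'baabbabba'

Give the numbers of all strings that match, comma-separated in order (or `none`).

1, 4, 7, 9, 10

1. 'baa' → match
2. 'bbbaabbabbaa' → no match
3 → no match
4. 'bbabbabbabba' → match
5 → no match
6. 'aaa' → no match
7. 'baabaabaa' → match
8. 'baabbbba' → no match
9. 'a' → match
10. 'baabbabba' → match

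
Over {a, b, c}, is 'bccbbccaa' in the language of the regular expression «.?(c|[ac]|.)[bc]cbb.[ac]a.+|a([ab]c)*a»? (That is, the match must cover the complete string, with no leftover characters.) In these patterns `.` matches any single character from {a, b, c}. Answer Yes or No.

Yes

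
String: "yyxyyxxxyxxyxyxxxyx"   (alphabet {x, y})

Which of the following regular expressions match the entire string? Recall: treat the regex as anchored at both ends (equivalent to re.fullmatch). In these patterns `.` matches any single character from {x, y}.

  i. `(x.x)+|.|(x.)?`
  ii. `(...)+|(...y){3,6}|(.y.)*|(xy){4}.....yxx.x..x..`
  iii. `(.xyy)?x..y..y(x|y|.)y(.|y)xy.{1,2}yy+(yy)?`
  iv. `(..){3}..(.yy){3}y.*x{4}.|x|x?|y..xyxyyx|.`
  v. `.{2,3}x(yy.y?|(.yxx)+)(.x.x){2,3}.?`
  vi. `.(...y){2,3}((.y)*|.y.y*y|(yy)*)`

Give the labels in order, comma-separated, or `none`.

i → no match
ii → no match
iii → no match
iv → no match
v → match
vi → no match

v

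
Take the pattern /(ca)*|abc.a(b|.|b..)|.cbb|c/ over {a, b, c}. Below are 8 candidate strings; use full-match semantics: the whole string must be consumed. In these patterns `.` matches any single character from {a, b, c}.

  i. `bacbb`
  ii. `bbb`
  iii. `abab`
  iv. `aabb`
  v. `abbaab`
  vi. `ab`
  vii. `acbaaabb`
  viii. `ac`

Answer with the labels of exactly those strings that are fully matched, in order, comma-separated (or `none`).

i → no match
ii → no match
iii → no match
iv → no match
v → no match
vi → no match
vii → no match
viii → no match

none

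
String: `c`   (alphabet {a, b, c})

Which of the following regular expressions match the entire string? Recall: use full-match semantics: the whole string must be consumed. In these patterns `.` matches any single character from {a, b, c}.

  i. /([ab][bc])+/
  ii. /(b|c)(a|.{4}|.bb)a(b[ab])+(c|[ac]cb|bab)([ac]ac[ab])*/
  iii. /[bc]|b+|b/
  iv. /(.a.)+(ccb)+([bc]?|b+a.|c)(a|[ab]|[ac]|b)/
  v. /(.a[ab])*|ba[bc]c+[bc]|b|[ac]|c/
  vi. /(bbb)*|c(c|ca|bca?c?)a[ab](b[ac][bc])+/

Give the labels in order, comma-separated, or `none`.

iii, v

i → no match
ii → no match
iii → match
iv → no match
v → match
vi → no match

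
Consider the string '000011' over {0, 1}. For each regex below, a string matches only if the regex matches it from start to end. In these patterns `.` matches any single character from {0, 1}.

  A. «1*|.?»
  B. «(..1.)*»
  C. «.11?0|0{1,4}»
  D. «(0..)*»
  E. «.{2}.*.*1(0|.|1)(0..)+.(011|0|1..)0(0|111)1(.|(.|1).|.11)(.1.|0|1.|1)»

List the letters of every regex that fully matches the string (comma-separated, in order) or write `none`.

A → no match
B → no match
C → no match — must end with '0'
D → match
E → no match

D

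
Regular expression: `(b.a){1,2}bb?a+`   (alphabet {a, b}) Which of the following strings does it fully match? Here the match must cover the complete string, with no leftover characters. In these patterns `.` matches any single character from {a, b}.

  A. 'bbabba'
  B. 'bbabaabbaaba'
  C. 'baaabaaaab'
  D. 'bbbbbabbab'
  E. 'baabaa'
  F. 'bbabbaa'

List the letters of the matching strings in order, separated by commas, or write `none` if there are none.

A, E, F

A → match
B → no match
C → no match — must end with 'a'
D → no match — must end with 'a'
E → match
F → match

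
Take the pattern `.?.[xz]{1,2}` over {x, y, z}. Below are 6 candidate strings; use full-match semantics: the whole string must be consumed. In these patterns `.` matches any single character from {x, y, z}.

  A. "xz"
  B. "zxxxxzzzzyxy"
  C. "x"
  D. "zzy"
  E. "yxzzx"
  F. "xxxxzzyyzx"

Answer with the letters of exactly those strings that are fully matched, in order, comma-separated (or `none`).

A → match
B → no match
C → no match
D → no match
E → no match
F → no match

A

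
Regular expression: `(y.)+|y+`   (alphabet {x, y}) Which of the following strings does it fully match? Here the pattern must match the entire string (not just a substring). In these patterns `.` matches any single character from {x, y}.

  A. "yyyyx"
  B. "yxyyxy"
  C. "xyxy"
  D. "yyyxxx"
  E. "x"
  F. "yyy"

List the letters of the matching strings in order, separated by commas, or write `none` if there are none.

F

A → no match
B → no match
C → no match — must start with "y"
D → no match
E → no match — must start with "y"
F → match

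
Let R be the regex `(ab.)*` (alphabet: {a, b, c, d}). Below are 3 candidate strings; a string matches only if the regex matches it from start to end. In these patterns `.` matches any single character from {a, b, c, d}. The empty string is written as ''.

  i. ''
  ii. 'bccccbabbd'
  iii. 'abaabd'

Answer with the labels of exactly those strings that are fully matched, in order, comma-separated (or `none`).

i, iii

i → match
ii → no match
iii → match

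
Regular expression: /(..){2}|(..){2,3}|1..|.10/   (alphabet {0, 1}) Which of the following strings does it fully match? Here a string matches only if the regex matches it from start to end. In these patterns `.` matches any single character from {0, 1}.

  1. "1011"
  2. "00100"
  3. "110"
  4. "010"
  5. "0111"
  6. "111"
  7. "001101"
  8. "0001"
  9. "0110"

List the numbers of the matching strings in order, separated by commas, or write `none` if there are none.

1 → match
2 → no match
3 → match
4 → match
5 → match
6 → match
7 → match
8 → match
9 → match

1, 3, 4, 5, 6, 7, 8, 9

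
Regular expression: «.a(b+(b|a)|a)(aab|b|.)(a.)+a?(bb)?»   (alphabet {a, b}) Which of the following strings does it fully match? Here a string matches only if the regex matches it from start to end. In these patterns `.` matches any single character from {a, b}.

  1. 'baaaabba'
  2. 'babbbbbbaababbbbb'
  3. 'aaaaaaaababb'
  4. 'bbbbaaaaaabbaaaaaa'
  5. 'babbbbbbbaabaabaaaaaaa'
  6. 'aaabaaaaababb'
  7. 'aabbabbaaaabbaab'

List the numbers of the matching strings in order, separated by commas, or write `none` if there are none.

6

1 → no match
2 → no match
3 → no match
4 → no match
5 → no match
6 → match
7 → no match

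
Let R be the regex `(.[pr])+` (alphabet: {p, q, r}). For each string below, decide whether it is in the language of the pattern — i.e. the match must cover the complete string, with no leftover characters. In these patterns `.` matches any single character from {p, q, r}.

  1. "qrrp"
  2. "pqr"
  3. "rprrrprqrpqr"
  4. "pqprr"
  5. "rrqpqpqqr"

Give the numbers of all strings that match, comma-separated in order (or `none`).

1

1 → match
2 → no match
3 → no match
4 → no match
5 → no match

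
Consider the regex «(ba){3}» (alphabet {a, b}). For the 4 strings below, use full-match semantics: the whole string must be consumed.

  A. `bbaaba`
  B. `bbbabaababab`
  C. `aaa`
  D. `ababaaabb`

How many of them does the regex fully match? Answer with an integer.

0

A. `bbaaba` → no match — must start with `ba`
B. `bbbabaababab` → no match — must start with `ba`
C. `aaa` → no match — must start with `ba`
D. `ababaaabb` → no match — must start with `ba`
Total matched: 0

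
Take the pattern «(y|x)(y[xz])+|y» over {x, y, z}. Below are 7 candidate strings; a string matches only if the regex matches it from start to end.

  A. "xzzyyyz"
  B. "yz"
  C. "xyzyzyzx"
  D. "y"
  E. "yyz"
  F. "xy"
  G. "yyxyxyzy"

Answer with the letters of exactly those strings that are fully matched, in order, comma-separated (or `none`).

A → no match
B → no match
C → no match
D → match
E → match
F → no match
G → no match

D, E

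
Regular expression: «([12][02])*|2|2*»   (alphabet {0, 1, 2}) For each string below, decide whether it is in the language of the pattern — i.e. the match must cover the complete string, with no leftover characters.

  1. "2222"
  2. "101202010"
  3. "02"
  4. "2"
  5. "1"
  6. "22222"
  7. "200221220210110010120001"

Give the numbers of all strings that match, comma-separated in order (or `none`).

1, 4, 6

1 → match
2 → no match
3 → no match
4 → match
5 → no match
6 → match
7 → no match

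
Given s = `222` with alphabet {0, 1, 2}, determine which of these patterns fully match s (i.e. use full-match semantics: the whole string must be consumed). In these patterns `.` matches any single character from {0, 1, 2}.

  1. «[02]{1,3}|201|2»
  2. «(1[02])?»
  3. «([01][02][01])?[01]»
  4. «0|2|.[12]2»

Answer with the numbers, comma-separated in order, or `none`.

1, 4

1 → match
2 → no match
3 → no match
4 → match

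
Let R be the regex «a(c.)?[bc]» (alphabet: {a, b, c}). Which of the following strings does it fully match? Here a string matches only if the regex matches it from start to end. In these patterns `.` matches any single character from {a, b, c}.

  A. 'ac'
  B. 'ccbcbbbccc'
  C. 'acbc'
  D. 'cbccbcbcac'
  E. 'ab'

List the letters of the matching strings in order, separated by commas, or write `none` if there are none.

A, C, E

A → match
B → no match — must start with 'a'
C → match
D → no match — must start with 'a'
E → match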